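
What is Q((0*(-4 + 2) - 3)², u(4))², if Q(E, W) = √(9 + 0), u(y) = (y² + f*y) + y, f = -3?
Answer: 9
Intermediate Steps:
u(y) = y² - 2*y (u(y) = (y² - 3*y) + y = y² - 2*y)
Q(E, W) = 3 (Q(E, W) = √9 = 3)
Q((0*(-4 + 2) - 3)², u(4))² = 3² = 9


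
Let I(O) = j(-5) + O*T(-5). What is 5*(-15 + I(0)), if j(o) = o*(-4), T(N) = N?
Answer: 25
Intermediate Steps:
j(o) = -4*o
I(O) = 20 - 5*O (I(O) = -4*(-5) + O*(-5) = 20 - 5*O)
5*(-15 + I(0)) = 5*(-15 + (20 - 5*0)) = 5*(-15 + (20 + 0)) = 5*(-15 + 20) = 5*5 = 25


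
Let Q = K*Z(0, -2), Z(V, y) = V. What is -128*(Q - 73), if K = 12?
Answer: 9344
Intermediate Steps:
Q = 0 (Q = 12*0 = 0)
-128*(Q - 73) = -128*(0 - 73) = -128*(-73) = 9344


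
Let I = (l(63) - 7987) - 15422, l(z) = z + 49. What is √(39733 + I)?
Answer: 2*√4109 ≈ 128.20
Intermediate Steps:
l(z) = 49 + z
I = -23297 (I = ((49 + 63) - 7987) - 15422 = (112 - 7987) - 15422 = -7875 - 15422 = -23297)
√(39733 + I) = √(39733 - 23297) = √16436 = 2*√4109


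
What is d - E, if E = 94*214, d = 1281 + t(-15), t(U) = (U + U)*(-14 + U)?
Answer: -17965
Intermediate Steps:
t(U) = 2*U*(-14 + U) (t(U) = (2*U)*(-14 + U) = 2*U*(-14 + U))
d = 2151 (d = 1281 + 2*(-15)*(-14 - 15) = 1281 + 2*(-15)*(-29) = 1281 + 870 = 2151)
E = 20116
d - E = 2151 - 1*20116 = 2151 - 20116 = -17965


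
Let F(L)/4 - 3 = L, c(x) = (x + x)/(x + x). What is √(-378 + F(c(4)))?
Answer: I*√362 ≈ 19.026*I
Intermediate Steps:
c(x) = 1 (c(x) = (2*x)/((2*x)) = (2*x)*(1/(2*x)) = 1)
F(L) = 12 + 4*L
√(-378 + F(c(4))) = √(-378 + (12 + 4*1)) = √(-378 + (12 + 4)) = √(-378 + 16) = √(-362) = I*√362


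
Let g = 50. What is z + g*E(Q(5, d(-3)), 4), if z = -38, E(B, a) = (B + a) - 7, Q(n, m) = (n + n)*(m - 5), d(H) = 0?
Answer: -2688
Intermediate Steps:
Q(n, m) = 2*n*(-5 + m) (Q(n, m) = (2*n)*(-5 + m) = 2*n*(-5 + m))
E(B, a) = -7 + B + a
z + g*E(Q(5, d(-3)), 4) = -38 + 50*(-7 + 2*5*(-5 + 0) + 4) = -38 + 50*(-7 + 2*5*(-5) + 4) = -38 + 50*(-7 - 50 + 4) = -38 + 50*(-53) = -38 - 2650 = -2688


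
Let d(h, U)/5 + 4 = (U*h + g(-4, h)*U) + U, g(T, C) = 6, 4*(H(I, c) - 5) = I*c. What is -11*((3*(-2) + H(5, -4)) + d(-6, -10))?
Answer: 836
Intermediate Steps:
H(I, c) = 5 + I*c/4 (H(I, c) = 5 + (I*c)/4 = 5 + I*c/4)
d(h, U) = -20 + 35*U + 5*U*h (d(h, U) = -20 + 5*((U*h + 6*U) + U) = -20 + 5*((6*U + U*h) + U) = -20 + 5*(7*U + U*h) = -20 + (35*U + 5*U*h) = -20 + 35*U + 5*U*h)
-11*((3*(-2) + H(5, -4)) + d(-6, -10)) = -11*((3*(-2) + (5 + (1/4)*5*(-4))) + (-20 + 35*(-10) + 5*(-10)*(-6))) = -11*((-6 + (5 - 5)) + (-20 - 350 + 300)) = -11*((-6 + 0) - 70) = -11*(-6 - 70) = -11*(-76) = 836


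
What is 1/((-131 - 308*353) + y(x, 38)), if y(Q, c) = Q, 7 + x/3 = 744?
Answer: -1/106644 ≈ -9.3770e-6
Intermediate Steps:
x = 2211 (x = -21 + 3*744 = -21 + 2232 = 2211)
1/((-131 - 308*353) + y(x, 38)) = 1/((-131 - 308*353) + 2211) = 1/((-131 - 108724) + 2211) = 1/(-108855 + 2211) = 1/(-106644) = -1/106644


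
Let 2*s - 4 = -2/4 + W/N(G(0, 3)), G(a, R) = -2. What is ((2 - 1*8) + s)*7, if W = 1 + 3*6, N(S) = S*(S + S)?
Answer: -343/16 ≈ -21.438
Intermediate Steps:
N(S) = 2*S**2 (N(S) = S*(2*S) = 2*S**2)
W = 19 (W = 1 + 18 = 19)
s = 47/16 (s = 2 + (-2/4 + 19/((2*(-2)**2)))/2 = 2 + (-2*1/4 + 19/((2*4)))/2 = 2 + (-1/2 + 19/8)/2 = 2 + (1/2)*(15/8) = 2 + 15/16 = 47/16 ≈ 2.9375)
((2 - 1*8) + s)*7 = ((2 - 1*8) + 47/16)*7 = ((2 - 8) + 47/16)*7 = (-6 + 47/16)*7 = -49/16*7 = -343/16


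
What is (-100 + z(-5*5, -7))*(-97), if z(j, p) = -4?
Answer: 10088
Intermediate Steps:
(-100 + z(-5*5, -7))*(-97) = (-100 - 4)*(-97) = -104*(-97) = 10088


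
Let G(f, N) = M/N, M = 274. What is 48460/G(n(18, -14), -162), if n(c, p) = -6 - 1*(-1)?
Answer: -3925260/137 ≈ -28652.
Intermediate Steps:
n(c, p) = -5 (n(c, p) = -6 + 1 = -5)
G(f, N) = 274/N
48460/G(n(18, -14), -162) = 48460/((274/(-162))) = 48460/((274*(-1/162))) = 48460/(-137/81) = 48460*(-81/137) = -3925260/137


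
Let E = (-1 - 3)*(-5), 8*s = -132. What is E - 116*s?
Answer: 1934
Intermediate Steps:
s = -33/2 (s = (1/8)*(-132) = -33/2 ≈ -16.500)
E = 20 (E = -4*(-5) = 20)
E - 116*s = 20 - 116*(-33/2) = 20 + 1914 = 1934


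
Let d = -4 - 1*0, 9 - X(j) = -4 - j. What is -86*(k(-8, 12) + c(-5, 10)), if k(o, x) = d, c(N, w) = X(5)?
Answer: -1204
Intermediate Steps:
X(j) = 13 + j (X(j) = 9 - (-4 - j) = 9 + (4 + j) = 13 + j)
d = -4 (d = -4 + 0 = -4)
c(N, w) = 18 (c(N, w) = 13 + 5 = 18)
k(o, x) = -4
-86*(k(-8, 12) + c(-5, 10)) = -86*(-4 + 18) = -86*14 = -1204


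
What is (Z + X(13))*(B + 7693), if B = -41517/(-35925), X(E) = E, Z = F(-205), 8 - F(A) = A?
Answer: 20823078164/11975 ≈ 1.7389e+6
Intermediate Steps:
F(A) = 8 - A
Z = 213 (Z = 8 - 1*(-205) = 8 + 205 = 213)
B = 13839/11975 (B = -41517*(-1/35925) = 13839/11975 ≈ 1.1557)
(Z + X(13))*(B + 7693) = (213 + 13)*(13839/11975 + 7693) = 226*(92137514/11975) = 20823078164/11975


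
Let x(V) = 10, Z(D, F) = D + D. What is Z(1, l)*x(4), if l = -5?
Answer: 20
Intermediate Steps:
Z(D, F) = 2*D
Z(1, l)*x(4) = (2*1)*10 = 2*10 = 20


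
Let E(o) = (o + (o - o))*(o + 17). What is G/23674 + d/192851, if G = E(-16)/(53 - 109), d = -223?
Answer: -18284706/15979441009 ≈ -0.0011443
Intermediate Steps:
E(o) = o*(17 + o) (E(o) = (o + 0)*(17 + o) = o*(17 + o))
G = 2/7 (G = (-16*(17 - 16))/(53 - 109) = -16*1/(-56) = -16*(-1/56) = 2/7 ≈ 0.28571)
G/23674 + d/192851 = (2/7)/23674 - 223/192851 = (2/7)*(1/23674) - 223*1/192851 = 1/82859 - 223/192851 = -18284706/15979441009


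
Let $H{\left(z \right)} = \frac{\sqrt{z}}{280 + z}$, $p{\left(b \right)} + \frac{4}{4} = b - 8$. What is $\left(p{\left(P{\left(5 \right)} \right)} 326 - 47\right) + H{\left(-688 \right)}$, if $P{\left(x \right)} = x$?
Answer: $-1351 - \frac{i \sqrt{43}}{102} \approx -1351.0 - 0.064289 i$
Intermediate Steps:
$p{\left(b \right)} = -9 + b$ ($p{\left(b \right)} = -1 + \left(b - 8\right) = -1 + \left(-8 + b\right) = -9 + b$)
$H{\left(z \right)} = \frac{\sqrt{z}}{280 + z}$
$\left(p{\left(P{\left(5 \right)} \right)} 326 - 47\right) + H{\left(-688 \right)} = \left(\left(-9 + 5\right) 326 - 47\right) + \frac{\sqrt{-688}}{280 - 688} = \left(\left(-4\right) 326 - 47\right) + \frac{4 i \sqrt{43}}{-408} = \left(-1304 - 47\right) + 4 i \sqrt{43} \left(- \frac{1}{408}\right) = -1351 - \frac{i \sqrt{43}}{102}$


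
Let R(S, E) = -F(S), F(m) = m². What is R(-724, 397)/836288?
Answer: -32761/52268 ≈ -0.62679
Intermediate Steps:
R(S, E) = -S²
R(-724, 397)/836288 = -1*(-724)²/836288 = -1*524176*(1/836288) = -524176*1/836288 = -32761/52268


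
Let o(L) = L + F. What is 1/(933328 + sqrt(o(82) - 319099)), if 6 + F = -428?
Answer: 84848/79191043185 - I*sqrt(319451)/871101475035 ≈ 1.0714e-6 - 6.4883e-10*I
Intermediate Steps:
F = -434 (F = -6 - 428 = -434)
o(L) = -434 + L (o(L) = L - 434 = -434 + L)
1/(933328 + sqrt(o(82) - 319099)) = 1/(933328 + sqrt((-434 + 82) - 319099)) = 1/(933328 + sqrt(-352 - 319099)) = 1/(933328 + sqrt(-319451)) = 1/(933328 + I*sqrt(319451))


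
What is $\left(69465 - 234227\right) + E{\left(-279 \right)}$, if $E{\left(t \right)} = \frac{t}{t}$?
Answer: $-164761$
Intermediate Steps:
$E{\left(t \right)} = 1$
$\left(69465 - 234227\right) + E{\left(-279 \right)} = \left(69465 - 234227\right) + 1 = -164762 + 1 = -164761$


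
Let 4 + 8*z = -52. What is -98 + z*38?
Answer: -364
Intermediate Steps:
z = -7 (z = -½ + (⅛)*(-52) = -½ - 13/2 = -7)
-98 + z*38 = -98 - 7*38 = -98 - 266 = -364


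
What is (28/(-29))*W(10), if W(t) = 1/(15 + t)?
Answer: -28/725 ≈ -0.038621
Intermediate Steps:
(28/(-29))*W(10) = (28/(-29))/(15 + 10) = (28*(-1/29))/25 = -28/29*1/25 = -28/725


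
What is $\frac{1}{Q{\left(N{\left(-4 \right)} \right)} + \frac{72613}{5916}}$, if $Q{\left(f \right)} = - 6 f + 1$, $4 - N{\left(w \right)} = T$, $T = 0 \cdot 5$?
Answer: $- \frac{5916}{63455} \approx -0.093231$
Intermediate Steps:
$T = 0$
$N{\left(w \right)} = 4$ ($N{\left(w \right)} = 4 - 0 = 4 + 0 = 4$)
$Q{\left(f \right)} = 1 - 6 f$
$\frac{1}{Q{\left(N{\left(-4 \right)} \right)} + \frac{72613}{5916}} = \frac{1}{\left(1 - 24\right) + \frac{72613}{5916}} = \frac{1}{\left(1 - 24\right) + 72613 \cdot \frac{1}{5916}} = \frac{1}{-23 + \frac{72613}{5916}} = \frac{1}{- \frac{63455}{5916}} = - \frac{5916}{63455}$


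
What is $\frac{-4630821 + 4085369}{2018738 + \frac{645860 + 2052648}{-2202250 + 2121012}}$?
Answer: $- \frac{5538928697}{20499442392} \approx -0.2702$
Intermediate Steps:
$\frac{-4630821 + 4085369}{2018738 + \frac{645860 + 2052648}{-2202250 + 2121012}} = - \frac{545452}{2018738 + \frac{2698508}{-81238}} = - \frac{545452}{2018738 + 2698508 \left(- \frac{1}{81238}\right)} = - \frac{545452}{2018738 - \frac{1349254}{40619}} = - \frac{545452}{\frac{81997769568}{40619}} = \left(-545452\right) \frac{40619}{81997769568} = - \frac{5538928697}{20499442392}$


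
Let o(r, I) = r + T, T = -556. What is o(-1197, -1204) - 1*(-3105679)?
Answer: 3103926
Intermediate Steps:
o(r, I) = -556 + r (o(r, I) = r - 556 = -556 + r)
o(-1197, -1204) - 1*(-3105679) = (-556 - 1197) - 1*(-3105679) = -1753 + 3105679 = 3103926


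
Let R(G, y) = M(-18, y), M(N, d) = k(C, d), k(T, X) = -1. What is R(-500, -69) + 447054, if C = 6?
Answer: 447053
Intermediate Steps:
M(N, d) = -1
R(G, y) = -1
R(-500, -69) + 447054 = -1 + 447054 = 447053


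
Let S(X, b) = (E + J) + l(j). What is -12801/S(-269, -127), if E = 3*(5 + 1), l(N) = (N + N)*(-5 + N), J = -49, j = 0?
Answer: 12801/31 ≈ 412.94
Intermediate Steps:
l(N) = 2*N*(-5 + N) (l(N) = (2*N)*(-5 + N) = 2*N*(-5 + N))
E = 18 (E = 3*6 = 18)
S(X, b) = -31 (S(X, b) = (18 - 49) + 2*0*(-5 + 0) = -31 + 2*0*(-5) = -31 + 0 = -31)
-12801/S(-269, -127) = -12801/(-31) = -12801*(-1/31) = 12801/31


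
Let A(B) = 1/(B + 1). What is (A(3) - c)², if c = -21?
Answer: 7225/16 ≈ 451.56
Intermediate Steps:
A(B) = 1/(1 + B)
(A(3) - c)² = (1/(1 + 3) - 1*(-21))² = (1/4 + 21)² = (¼ + 21)² = (85/4)² = 7225/16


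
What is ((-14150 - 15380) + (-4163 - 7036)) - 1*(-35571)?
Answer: -5158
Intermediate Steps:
((-14150 - 15380) + (-4163 - 7036)) - 1*(-35571) = (-29530 - 11199) + 35571 = -40729 + 35571 = -5158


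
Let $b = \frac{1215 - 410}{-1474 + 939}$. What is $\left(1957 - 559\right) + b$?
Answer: $\frac{149425}{107} \approx 1396.5$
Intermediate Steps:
$b = - \frac{161}{107}$ ($b = \frac{805}{-535} = 805 \left(- \frac{1}{535}\right) = - \frac{161}{107} \approx -1.5047$)
$\left(1957 - 559\right) + b = \left(1957 - 559\right) - \frac{161}{107} = 1398 - \frac{161}{107} = \frac{149425}{107}$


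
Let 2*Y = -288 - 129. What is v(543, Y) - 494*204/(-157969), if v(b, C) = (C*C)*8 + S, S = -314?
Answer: 54888641392/157969 ≈ 3.4746e+5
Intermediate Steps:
Y = -417/2 (Y = (-288 - 129)/2 = (½)*(-417) = -417/2 ≈ -208.50)
v(b, C) = -314 + 8*C² (v(b, C) = (C*C)*8 - 314 = C²*8 - 314 = 8*C² - 314 = -314 + 8*C²)
v(543, Y) - 494*204/(-157969) = (-314 + 8*(-417/2)²) - 494*204/(-157969) = (-314 + 8*(173889/4)) - 100776*(-1)/157969 = (-314 + 347778) - 1*(-100776/157969) = 347464 + 100776/157969 = 54888641392/157969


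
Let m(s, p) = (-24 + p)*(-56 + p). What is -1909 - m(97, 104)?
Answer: -5749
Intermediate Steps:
m(s, p) = (-56 + p)*(-24 + p)
-1909 - m(97, 104) = -1909 - (1344 + 104² - 80*104) = -1909 - (1344 + 10816 - 8320) = -1909 - 1*3840 = -1909 - 3840 = -5749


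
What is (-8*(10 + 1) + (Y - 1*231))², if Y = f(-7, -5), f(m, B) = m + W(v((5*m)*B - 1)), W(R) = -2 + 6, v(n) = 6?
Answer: 103684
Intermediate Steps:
W(R) = 4
f(m, B) = 4 + m (f(m, B) = m + 4 = 4 + m)
Y = -3 (Y = 4 - 7 = -3)
(-8*(10 + 1) + (Y - 1*231))² = (-8*(10 + 1) + (-3 - 1*231))² = (-8*11 + (-3 - 231))² = (-88 - 234)² = (-322)² = 103684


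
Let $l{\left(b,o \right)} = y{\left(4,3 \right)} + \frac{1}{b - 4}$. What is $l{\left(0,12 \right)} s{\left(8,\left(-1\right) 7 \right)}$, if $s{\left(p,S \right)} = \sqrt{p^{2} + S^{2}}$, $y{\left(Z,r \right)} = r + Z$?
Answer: $\frac{27 \sqrt{113}}{4} \approx 71.754$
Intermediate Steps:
$y{\left(Z,r \right)} = Z + r$
$l{\left(b,o \right)} = 7 + \frac{1}{-4 + b}$ ($l{\left(b,o \right)} = \left(4 + 3\right) + \frac{1}{b - 4} = 7 + \frac{1}{-4 + b}$)
$s{\left(p,S \right)} = \sqrt{S^{2} + p^{2}}$
$l{\left(0,12 \right)} s{\left(8,\left(-1\right) 7 \right)} = \frac{-27 + 7 \cdot 0}{-4 + 0} \sqrt{\left(\left(-1\right) 7\right)^{2} + 8^{2}} = \frac{-27 + 0}{-4} \sqrt{\left(-7\right)^{2} + 64} = \left(- \frac{1}{4}\right) \left(-27\right) \sqrt{49 + 64} = \frac{27 \sqrt{113}}{4}$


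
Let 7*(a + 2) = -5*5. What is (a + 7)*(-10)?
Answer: -100/7 ≈ -14.286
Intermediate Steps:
a = -39/7 (a = -2 + (-5*5)/7 = -2 + (1/7)*(-25) = -2 - 25/7 = -39/7 ≈ -5.5714)
(a + 7)*(-10) = (-39/7 + 7)*(-10) = (10/7)*(-10) = -100/7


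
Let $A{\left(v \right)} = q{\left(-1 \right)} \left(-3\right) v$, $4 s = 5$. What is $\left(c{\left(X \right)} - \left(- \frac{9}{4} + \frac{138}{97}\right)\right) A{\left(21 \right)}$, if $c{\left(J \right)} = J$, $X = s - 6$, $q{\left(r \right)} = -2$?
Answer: $- \frac{47943}{97} \approx -494.26$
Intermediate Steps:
$s = \frac{5}{4}$ ($s = \frac{1}{4} \cdot 5 = \frac{5}{4} \approx 1.25$)
$X = - \frac{19}{4}$ ($X = \frac{5}{4} - 6 = - \frac{19}{4} \approx -4.75$)
$A{\left(v \right)} = 6 v$ ($A{\left(v \right)} = \left(-2\right) \left(-3\right) v = 6 v$)
$\left(c{\left(X \right)} - \left(- \frac{9}{4} + \frac{138}{97}\right)\right) A{\left(21 \right)} = \left(- \frac{19}{4} - \left(- \frac{9}{4} + \frac{138}{97}\right)\right) 6 \cdot 21 = \left(- \frac{19}{4} - - \frac{321}{388}\right) 126 = \left(- \frac{19}{4} + \left(\frac{9}{4} - \frac{138}{97}\right)\right) 126 = \left(- \frac{19}{4} + \frac{321}{388}\right) 126 = \left(- \frac{761}{194}\right) 126 = - \frac{47943}{97}$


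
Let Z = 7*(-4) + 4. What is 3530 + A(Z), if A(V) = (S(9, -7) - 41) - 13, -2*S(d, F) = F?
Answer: 6959/2 ≈ 3479.5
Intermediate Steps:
Z = -24 (Z = -28 + 4 = -24)
S(d, F) = -F/2
A(V) = -101/2 (A(V) = (-½*(-7) - 41) - 13 = (7/2 - 41) - 13 = -75/2 - 13 = -101/2)
3530 + A(Z) = 3530 - 101/2 = 6959/2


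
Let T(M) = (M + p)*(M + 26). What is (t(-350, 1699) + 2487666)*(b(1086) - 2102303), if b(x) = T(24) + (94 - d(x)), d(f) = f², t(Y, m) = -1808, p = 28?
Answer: -8151140811290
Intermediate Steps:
T(M) = (26 + M)*(28 + M) (T(M) = (M + 28)*(M + 26) = (28 + M)*(26 + M) = (26 + M)*(28 + M))
b(x) = 2694 - x² (b(x) = (728 + 24² + 54*24) + (94 - x²) = (728 + 576 + 1296) + (94 - x²) = 2600 + (94 - x²) = 2694 - x²)
(t(-350, 1699) + 2487666)*(b(1086) - 2102303) = (-1808 + 2487666)*((2694 - 1*1086²) - 2102303) = 2485858*((2694 - 1*1179396) - 2102303) = 2485858*((2694 - 1179396) - 2102303) = 2485858*(-1176702 - 2102303) = 2485858*(-3279005) = -8151140811290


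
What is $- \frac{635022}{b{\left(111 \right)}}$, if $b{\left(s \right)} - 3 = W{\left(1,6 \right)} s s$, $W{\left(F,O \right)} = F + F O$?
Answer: $- \frac{105837}{14375} \approx -7.3626$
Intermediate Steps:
$b{\left(s \right)} = 3 + 7 s^{2}$ ($b{\left(s \right)} = 3 + 1 \left(1 + 6\right) s s = 3 + 1 \cdot 7 s s = 3 + 7 s s = 3 + 7 s^{2}$)
$- \frac{635022}{b{\left(111 \right)}} = - \frac{635022}{3 + 7 \cdot 111^{2}} = - \frac{635022}{3 + 7 \cdot 12321} = - \frac{635022}{3 + 86247} = - \frac{635022}{86250} = \left(-635022\right) \frac{1}{86250} = - \frac{105837}{14375}$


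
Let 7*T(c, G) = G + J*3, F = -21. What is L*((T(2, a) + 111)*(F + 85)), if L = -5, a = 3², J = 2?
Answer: -253440/7 ≈ -36206.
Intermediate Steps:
a = 9
T(c, G) = 6/7 + G/7 (T(c, G) = (G + 2*3)/7 = (G + 6)/7 = (6 + G)/7 = 6/7 + G/7)
L*((T(2, a) + 111)*(F + 85)) = -5*((6/7 + (⅐)*9) + 111)*(-21 + 85) = -5*((6/7 + 9/7) + 111)*64 = -5*(15/7 + 111)*64 = -3960*64/7 = -5*50688/7 = -253440/7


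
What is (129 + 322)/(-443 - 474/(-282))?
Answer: -21197/20742 ≈ -1.0219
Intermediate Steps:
(129 + 322)/(-443 - 474/(-282)) = 451/(-443 - 474*(-1/282)) = 451/(-443 + 79/47) = 451/(-20742/47) = 451*(-47/20742) = -21197/20742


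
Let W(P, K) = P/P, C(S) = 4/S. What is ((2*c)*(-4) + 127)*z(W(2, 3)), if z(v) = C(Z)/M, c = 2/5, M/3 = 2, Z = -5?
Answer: -1238/75 ≈ -16.507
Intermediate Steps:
M = 6 (M = 3*2 = 6)
c = 2/5 (c = 2*(1/5) = 2/5 ≈ 0.40000)
W(P, K) = 1
z(v) = -2/15 (z(v) = (4/(-5))/6 = (4*(-1/5))*(1/6) = -4/5*1/6 = -2/15)
((2*c)*(-4) + 127)*z(W(2, 3)) = ((2*(2/5))*(-4) + 127)*(-2/15) = ((4/5)*(-4) + 127)*(-2/15) = (-16/5 + 127)*(-2/15) = (619/5)*(-2/15) = -1238/75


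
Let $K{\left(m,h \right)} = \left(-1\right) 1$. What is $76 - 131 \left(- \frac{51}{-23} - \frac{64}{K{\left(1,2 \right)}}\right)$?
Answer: $- \frac{197765}{23} \approx -8598.5$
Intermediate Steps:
$K{\left(m,h \right)} = -1$
$76 - 131 \left(- \frac{51}{-23} - \frac{64}{K{\left(1,2 \right)}}\right) = 76 - 131 \left(- \frac{51}{-23} - \frac{64}{-1}\right) = 76 - 131 \left(\left(-51\right) \left(- \frac{1}{23}\right) - -64\right) = 76 - 131 \left(\frac{51}{23} + 64\right) = 76 - \frac{199513}{23} = - \frac{197765}{23}$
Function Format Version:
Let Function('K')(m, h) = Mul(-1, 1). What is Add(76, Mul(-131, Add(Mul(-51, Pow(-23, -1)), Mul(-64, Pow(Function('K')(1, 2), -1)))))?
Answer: Rational(-197765, 23) ≈ -8598.5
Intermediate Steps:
Function('K')(m, h) = -1
Add(76, Mul(-131, Add(Mul(-51, Pow(-23, -1)), Mul(-64, Pow(Function('K')(1, 2), -1))))) = Add(76, Mul(-131, Add(Mul(-51, Pow(-23, -1)), Mul(-64, Pow(-1, -1))))) = Add(76, Mul(-131, Add(Mul(-51, Rational(-1, 23)), Mul(-64, -1)))) = Add(76, Mul(-131, Add(Rational(51, 23), 64))) = Add(76, Mul(-131, Rational(1523, 23))) = Add(76, Rational(-199513, 23)) = Rational(-197765, 23)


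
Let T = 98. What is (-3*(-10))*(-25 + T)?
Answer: 2190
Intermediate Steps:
(-3*(-10))*(-25 + T) = (-3*(-10))*(-25 + 98) = 30*73 = 2190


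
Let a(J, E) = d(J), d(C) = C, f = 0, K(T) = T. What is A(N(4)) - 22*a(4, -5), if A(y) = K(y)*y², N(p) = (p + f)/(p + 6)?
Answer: -10992/125 ≈ -87.936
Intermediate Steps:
N(p) = p/(6 + p) (N(p) = (p + 0)/(p + 6) = p/(6 + p))
a(J, E) = J
A(y) = y³ (A(y) = y*y² = y³)
A(N(4)) - 22*a(4, -5) = (4/(6 + 4))³ - 22*4 = (4/10)³ - 88 = (4*(⅒))³ - 88 = (⅖)³ - 88 = 8/125 - 88 = -10992/125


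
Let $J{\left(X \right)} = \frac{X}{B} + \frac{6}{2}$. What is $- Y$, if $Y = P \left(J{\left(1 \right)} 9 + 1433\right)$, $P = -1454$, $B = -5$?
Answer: $\frac{10601114}{5} \approx 2.1202 \cdot 10^{6}$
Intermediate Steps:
$J{\left(X \right)} = 3 - \frac{X}{5}$ ($J{\left(X \right)} = \frac{X}{-5} + \frac{6}{2} = X \left(- \frac{1}{5}\right) + 6 \cdot \frac{1}{2} = - \frac{X}{5} + 3 = 3 - \frac{X}{5}$)
$Y = - \frac{10601114}{5}$ ($Y = - 1454 \left(\left(3 - \frac{1}{5}\right) 9 + 1433\right) = - 1454 \left(\frac{14}{5} \cdot 9 + 1433\right) = - 1454 \left(\frac{126}{5} + 1433\right) = \left(-1454\right) \frac{7291}{5} = - \frac{10601114}{5} \approx -2.1202 \cdot 10^{6}$)
$- Y = \left(-1\right) \left(- \frac{10601114}{5}\right) = \frac{10601114}{5}$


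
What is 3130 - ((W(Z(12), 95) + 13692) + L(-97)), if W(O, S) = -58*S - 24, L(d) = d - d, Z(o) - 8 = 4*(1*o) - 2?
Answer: -5028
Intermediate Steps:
Z(o) = 6 + 4*o (Z(o) = 8 + (4*(1*o) - 2) = 8 + (4*o - 2) = 8 + (-2 + 4*o) = 6 + 4*o)
L(d) = 0
W(O, S) = -24 - 58*S
3130 - ((W(Z(12), 95) + 13692) + L(-97)) = 3130 - (((-24 - 58*95) + 13692) + 0) = 3130 - (((-24 - 5510) + 13692) + 0) = 3130 - ((-5534 + 13692) + 0) = 3130 - (8158 + 0) = 3130 - 1*8158 = 3130 - 8158 = -5028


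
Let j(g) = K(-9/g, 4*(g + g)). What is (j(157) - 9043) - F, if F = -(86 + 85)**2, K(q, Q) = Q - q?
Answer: 3368287/157 ≈ 21454.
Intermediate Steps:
j(g) = 8*g + 9/g (j(g) = 4*(g + g) - (-9)/g = 4*(2*g) + 9/g = 8*g + 9/g)
F = -29241 (F = -1*171**2 = -1*29241 = -29241)
(j(157) - 9043) - F = ((8*157 + 9/157) - 9043) - 1*(-29241) = ((1256 + 9*(1/157)) - 9043) + 29241 = ((1256 + 9/157) - 9043) + 29241 = (197201/157 - 9043) + 29241 = -1222550/157 + 29241 = 3368287/157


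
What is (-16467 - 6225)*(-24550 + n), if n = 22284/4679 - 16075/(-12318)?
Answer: 5350063249113866/9605987 ≈ 5.5695e+8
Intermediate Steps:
n = 349709237/57635922 (n = 22284*(1/4679) - 16075*(-1/12318) = 22284/4679 + 16075/12318 = 349709237/57635922 ≈ 6.0676)
(-16467 - 6225)*(-24550 + n) = (-16467 - 6225)*(-24550 + 349709237/57635922) = -22692*(-1414612175863/57635922) = 5350063249113866/9605987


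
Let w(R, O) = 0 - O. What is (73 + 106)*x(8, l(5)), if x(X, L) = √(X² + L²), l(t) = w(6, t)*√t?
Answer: 537*√21 ≈ 2460.8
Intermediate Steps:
w(R, O) = -O
l(t) = -t^(3/2) (l(t) = (-t)*√t = -t^(3/2))
x(X, L) = √(L² + X²)
(73 + 106)*x(8, l(5)) = (73 + 106)*√((-5^(3/2))² + 8²) = 179*√((-5*√5)² + 64) = 179*√(125 + 64) = 179*√189 = 179*(3*√21) = 537*√21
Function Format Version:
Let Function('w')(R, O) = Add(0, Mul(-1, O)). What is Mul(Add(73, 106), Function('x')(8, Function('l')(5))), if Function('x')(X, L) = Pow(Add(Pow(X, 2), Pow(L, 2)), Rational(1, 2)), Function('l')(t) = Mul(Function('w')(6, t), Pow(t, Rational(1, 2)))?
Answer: Mul(537, Pow(21, Rational(1, 2))) ≈ 2460.8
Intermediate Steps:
Function('w')(R, O) = Mul(-1, O)
Function('l')(t) = Mul(-1, Pow(t, Rational(3, 2))) (Function('l')(t) = Mul(Mul(-1, t), Pow(t, Rational(1, 2))) = Mul(-1, Pow(t, Rational(3, 2))))
Function('x')(X, L) = Pow(Add(Pow(L, 2), Pow(X, 2)), Rational(1, 2))
Mul(Add(73, 106), Function('x')(8, Function('l')(5))) = Mul(Add(73, 106), Pow(Add(Pow(Mul(-1, Pow(5, Rational(3, 2))), 2), Pow(8, 2)), Rational(1, 2))) = Mul(179, Pow(Add(Pow(Mul(-1, Mul(5, Pow(5, Rational(1, 2)))), 2), 64), Rational(1, 2))) = Mul(179, Pow(Add(Pow(Mul(-5, Pow(5, Rational(1, 2))), 2), 64), Rational(1, 2))) = Mul(179, Pow(Add(125, 64), Rational(1, 2))) = Mul(179, Pow(189, Rational(1, 2))) = Mul(179, Mul(3, Pow(21, Rational(1, 2)))) = Mul(537, Pow(21, Rational(1, 2)))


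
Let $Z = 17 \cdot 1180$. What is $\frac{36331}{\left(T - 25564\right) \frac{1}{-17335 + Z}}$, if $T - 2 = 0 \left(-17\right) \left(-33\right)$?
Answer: $- \frac{99001975}{25562} \approx -3873.0$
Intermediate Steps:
$T = 2$ ($T = 2 + 0 \left(-17\right) \left(-33\right) = 2 + 0 \left(-33\right) = 2 + 0 = 2$)
$Z = 20060$
$\frac{36331}{\left(T - 25564\right) \frac{1}{-17335 + Z}} = \frac{36331}{\left(2 - 25564\right) \frac{1}{-17335 + 20060}} = \frac{36331}{\left(-25562\right) \frac{1}{2725}} = \frac{36331}{- \frac{25562}{2725}} = 36331 \left(- \frac{2725}{25562}\right) = - \frac{99001975}{25562}$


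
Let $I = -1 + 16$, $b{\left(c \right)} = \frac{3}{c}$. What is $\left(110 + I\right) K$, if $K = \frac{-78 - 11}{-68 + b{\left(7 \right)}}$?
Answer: $\frac{77875}{473} \approx 164.64$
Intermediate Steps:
$K = \frac{623}{473}$ ($K = \frac{-78 - 11}{-68 + \frac{3}{7}} = - \frac{89}{-68 + 3 \cdot \frac{1}{7}} = - \frac{89}{-68 + \frac{3}{7}} = - \frac{89}{- \frac{473}{7}} = \left(-89\right) \left(- \frac{7}{473}\right) = \frac{623}{473} \approx 1.3171$)
$I = 15$
$\left(110 + I\right) K = \left(110 + 15\right) \frac{623}{473} = 125 \cdot \frac{623}{473} = \frac{77875}{473}$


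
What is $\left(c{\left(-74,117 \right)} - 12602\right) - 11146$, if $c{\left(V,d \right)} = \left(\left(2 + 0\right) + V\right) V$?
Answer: $-18420$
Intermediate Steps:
$c{\left(V,d \right)} = V \left(2 + V\right)$ ($c{\left(V,d \right)} = \left(2 + V\right) V = V \left(2 + V\right)$)
$\left(c{\left(-74,117 \right)} - 12602\right) - 11146 = \left(- 74 \left(2 - 74\right) - 12602\right) - 11146 = \left(\left(-74\right) \left(-72\right) - 12602\right) - 11146 = \left(5328 - 12602\right) - 11146 = -7274 - 11146 = -18420$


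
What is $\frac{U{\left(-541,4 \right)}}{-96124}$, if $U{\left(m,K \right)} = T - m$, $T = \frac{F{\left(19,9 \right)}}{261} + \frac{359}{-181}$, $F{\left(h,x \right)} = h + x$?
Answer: $- \frac{12734375}{2270496942} \approx -0.0056086$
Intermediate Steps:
$T = - \frac{88631}{47241}$ ($T = \frac{19 + 9}{261} + \frac{359}{-181} = 28 \cdot \frac{1}{261} + 359 \left(- \frac{1}{181}\right) = \frac{28}{261} - \frac{359}{181} = - \frac{88631}{47241} \approx -1.8761$)
$U{\left(m,K \right)} = - \frac{88631}{47241} - m$
$\frac{U{\left(-541,4 \right)}}{-96124} = \frac{- \frac{88631}{47241} - -541}{-96124} = \left(- \frac{88631}{47241} + 541\right) \left(- \frac{1}{96124}\right) = \frac{25468750}{47241} \left(- \frac{1}{96124}\right) = - \frac{12734375}{2270496942}$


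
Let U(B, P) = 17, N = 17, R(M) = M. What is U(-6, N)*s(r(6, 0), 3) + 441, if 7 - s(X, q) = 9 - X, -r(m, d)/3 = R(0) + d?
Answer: 407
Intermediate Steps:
r(m, d) = -3*d (r(m, d) = -3*(0 + d) = -3*d)
s(X, q) = -2 + X (s(X, q) = 7 - (9 - X) = 7 + (-9 + X) = -2 + X)
U(-6, N)*s(r(6, 0), 3) + 441 = 17*(-2 - 3*0) + 441 = 17*(-2 + 0) + 441 = 17*(-2) + 441 = -34 + 441 = 407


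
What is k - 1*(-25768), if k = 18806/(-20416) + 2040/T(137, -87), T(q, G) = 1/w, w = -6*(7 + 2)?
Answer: -861482939/10208 ≈ -84393.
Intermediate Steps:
w = -54 (w = -6*9 = -54)
T(q, G) = -1/54 (T(q, G) = 1/(-54) = -1/54)
k = -1124522683/10208 (k = 18806/(-20416) + 2040/(-1/54) = 18806*(-1/20416) + 2040*(-54) = -9403/10208 - 110160 = -1124522683/10208 ≈ -1.1016e+5)
k - 1*(-25768) = -1124522683/10208 - 1*(-25768) = -1124522683/10208 + 25768 = -861482939/10208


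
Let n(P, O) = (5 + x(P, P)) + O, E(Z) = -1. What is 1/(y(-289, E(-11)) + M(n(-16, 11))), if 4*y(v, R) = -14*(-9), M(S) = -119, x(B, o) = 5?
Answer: -2/175 ≈ -0.011429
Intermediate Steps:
n(P, O) = 10 + O (n(P, O) = (5 + 5) + O = 10 + O)
y(v, R) = 63/2 (y(v, R) = (-14*(-9))/4 = (1/4)*126 = 63/2)
1/(y(-289, E(-11)) + M(n(-16, 11))) = 1/(63/2 - 119) = 1/(-175/2) = -2/175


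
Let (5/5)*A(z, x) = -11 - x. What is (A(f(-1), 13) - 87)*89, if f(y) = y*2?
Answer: -9879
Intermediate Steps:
f(y) = 2*y
A(z, x) = -11 - x
(A(f(-1), 13) - 87)*89 = ((-11 - 1*13) - 87)*89 = ((-11 - 13) - 87)*89 = (-24 - 87)*89 = -111*89 = -9879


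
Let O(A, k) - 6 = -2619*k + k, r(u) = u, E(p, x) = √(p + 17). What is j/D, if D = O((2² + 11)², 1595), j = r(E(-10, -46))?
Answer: -√7/4175704 ≈ -6.3361e-7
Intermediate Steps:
E(p, x) = √(17 + p)
O(A, k) = 6 - 2618*k (O(A, k) = 6 + (-2619*k + k) = 6 - 2618*k)
j = √7 (j = √(17 - 10) = √7 ≈ 2.6458)
D = -4175704 (D = 6 - 2618*1595 = 6 - 4175710 = -4175704)
j/D = √7/(-4175704) = √7*(-1/4175704) = -√7/4175704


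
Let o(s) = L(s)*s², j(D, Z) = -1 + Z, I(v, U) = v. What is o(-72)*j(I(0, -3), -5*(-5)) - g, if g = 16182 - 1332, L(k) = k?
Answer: -8972802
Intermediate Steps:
o(s) = s³ (o(s) = s*s² = s³)
g = 14850
o(-72)*j(I(0, -3), -5*(-5)) - g = (-72)³*(-1 - 5*(-5)) - 1*14850 = -373248*(-1 + 25) - 14850 = -373248*24 - 14850 = -8957952 - 14850 = -8972802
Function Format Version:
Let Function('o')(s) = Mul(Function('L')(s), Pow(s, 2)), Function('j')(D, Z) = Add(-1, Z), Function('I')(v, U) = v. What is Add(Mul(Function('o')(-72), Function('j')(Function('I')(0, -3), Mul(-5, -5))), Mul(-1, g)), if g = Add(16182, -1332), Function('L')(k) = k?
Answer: -8972802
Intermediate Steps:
Function('o')(s) = Pow(s, 3) (Function('o')(s) = Mul(s, Pow(s, 2)) = Pow(s, 3))
g = 14850
Add(Mul(Function('o')(-72), Function('j')(Function('I')(0, -3), Mul(-5, -5))), Mul(-1, g)) = Add(Mul(Pow(-72, 3), Add(-1, Mul(-5, -5))), Mul(-1, 14850)) = Add(Mul(-373248, Add(-1, 25)), -14850) = Add(Mul(-373248, 24), -14850) = Add(-8957952, -14850) = -8972802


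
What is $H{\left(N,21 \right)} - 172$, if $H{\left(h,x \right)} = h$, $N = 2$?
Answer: $-170$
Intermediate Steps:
$H{\left(N,21 \right)} - 172 = 2 - 172 = -170$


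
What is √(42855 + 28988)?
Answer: √71843 ≈ 268.04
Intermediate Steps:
√(42855 + 28988) = √71843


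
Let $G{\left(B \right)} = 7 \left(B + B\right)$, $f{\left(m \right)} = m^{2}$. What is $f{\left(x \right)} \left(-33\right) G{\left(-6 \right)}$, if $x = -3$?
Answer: $24948$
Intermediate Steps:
$G{\left(B \right)} = 14 B$ ($G{\left(B \right)} = 7 \cdot 2 B = 14 B$)
$f{\left(x \right)} \left(-33\right) G{\left(-6 \right)} = \left(-3\right)^{2} \left(-33\right) 14 \left(-6\right) = 9 \left(-33\right) \left(-84\right) = \left(-297\right) \left(-84\right) = 24948$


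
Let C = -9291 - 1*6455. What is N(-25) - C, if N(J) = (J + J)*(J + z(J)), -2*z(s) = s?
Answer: 16371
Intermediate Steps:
z(s) = -s/2
C = -15746 (C = -9291 - 6455 = -15746)
N(J) = J² (N(J) = (J + J)*(J - J/2) = (2*J)*(J/2) = J²)
N(-25) - C = (-25)² - 1*(-15746) = 625 + 15746 = 16371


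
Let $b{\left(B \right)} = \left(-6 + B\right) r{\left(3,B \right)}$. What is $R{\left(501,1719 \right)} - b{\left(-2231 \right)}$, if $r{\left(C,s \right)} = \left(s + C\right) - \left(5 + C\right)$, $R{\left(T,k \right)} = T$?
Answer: $-5001431$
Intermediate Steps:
$r{\left(C,s \right)} = -5 + s$ ($r{\left(C,s \right)} = \left(C + s\right) - \left(5 + C\right) = -5 + s$)
$b{\left(B \right)} = \left(-6 + B\right) \left(-5 + B\right)$
$R{\left(501,1719 \right)} - b{\left(-2231 \right)} = 501 - \left(-6 - 2231\right) \left(-5 - 2231\right) = 501 - \left(-2237\right) \left(-2236\right) = 501 - 5001932 = -5001431$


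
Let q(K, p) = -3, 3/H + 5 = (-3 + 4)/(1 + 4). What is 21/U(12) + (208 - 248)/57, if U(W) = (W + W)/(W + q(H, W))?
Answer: 3271/456 ≈ 7.1732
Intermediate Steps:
H = -5/8 (H = 3/(-5 + (-3 + 4)/(1 + 4)) = 3/(-5 + 1/5) = 3/(-5 + 1*(⅕)) = 3/(-5 + ⅕) = 3/(-24/5) = 3*(-5/24) = -5/8 ≈ -0.62500)
U(W) = 2*W/(-3 + W) (U(W) = (W + W)/(W - 3) = (2*W)/(-3 + W) = 2*W/(-3 + W))
21/U(12) + (208 - 248)/57 = 21/((2*12/(-3 + 12))) + (208 - 248)/57 = 21/((2*12/9)) - 40*1/57 = 21/((2*12*(⅑))) - 40/57 = 21/(8/3) - 40/57 = 21*(3/8) - 40/57 = 63/8 - 40/57 = 3271/456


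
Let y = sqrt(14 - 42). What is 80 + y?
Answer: 80 + 2*I*sqrt(7) ≈ 80.0 + 5.2915*I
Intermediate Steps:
y = 2*I*sqrt(7) (y = sqrt(-28) = 2*I*sqrt(7) ≈ 5.2915*I)
80 + y = 80 + 2*I*sqrt(7)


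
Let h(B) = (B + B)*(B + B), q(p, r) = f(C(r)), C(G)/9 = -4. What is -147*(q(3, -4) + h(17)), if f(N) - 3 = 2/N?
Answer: -1022189/6 ≈ -1.7036e+5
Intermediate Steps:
C(G) = -36 (C(G) = 9*(-4) = -36)
f(N) = 3 + 2/N
q(p, r) = 53/18 (q(p, r) = 3 + 2/(-36) = 3 + 2*(-1/36) = 3 - 1/18 = 53/18)
h(B) = 4*B**2 (h(B) = (2*B)*(2*B) = 4*B**2)
-147*(q(3, -4) + h(17)) = -147*(53/18 + 4*17**2) = -147*(53/18 + 4*289) = -147*(53/18 + 1156) = -147*20861/18 = -1*1022189/6 = -1022189/6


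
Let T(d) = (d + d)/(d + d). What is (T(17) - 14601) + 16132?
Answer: 1532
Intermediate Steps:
T(d) = 1 (T(d) = (2*d)/((2*d)) = (2*d)*(1/(2*d)) = 1)
(T(17) - 14601) + 16132 = (1 - 14601) + 16132 = -14600 + 16132 = 1532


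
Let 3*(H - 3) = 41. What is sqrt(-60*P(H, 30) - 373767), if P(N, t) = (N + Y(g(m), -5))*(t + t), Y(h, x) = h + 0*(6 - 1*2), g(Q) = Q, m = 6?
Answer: I*sqrt(455367) ≈ 674.81*I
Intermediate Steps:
Y(h, x) = h (Y(h, x) = h + 0*(6 - 2) = h + 0*4 = h + 0 = h)
H = 50/3 (H = 3 + (1/3)*41 = 3 + 41/3 = 50/3 ≈ 16.667)
P(N, t) = 2*t*(6 + N) (P(N, t) = (N + 6)*(t + t) = (6 + N)*(2*t) = 2*t*(6 + N))
sqrt(-60*P(H, 30) - 373767) = sqrt(-120*30*(6 + 50/3) - 373767) = sqrt(-120*30*68/3 - 373767) = sqrt(-60*1360 - 373767) = sqrt(-81600 - 373767) = sqrt(-455367) = I*sqrt(455367)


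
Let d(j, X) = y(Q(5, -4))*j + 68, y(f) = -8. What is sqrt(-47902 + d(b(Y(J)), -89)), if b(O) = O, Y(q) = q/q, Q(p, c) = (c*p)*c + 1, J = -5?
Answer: I*sqrt(47842) ≈ 218.73*I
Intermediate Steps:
Q(p, c) = 1 + p*c**2 (Q(p, c) = p*c**2 + 1 = 1 + p*c**2)
Y(q) = 1
d(j, X) = 68 - 8*j (d(j, X) = -8*j + 68 = 68 - 8*j)
sqrt(-47902 + d(b(Y(J)), -89)) = sqrt(-47902 + (68 - 8*1)) = sqrt(-47902 + (68 - 8)) = sqrt(-47902 + 60) = sqrt(-47842) = I*sqrt(47842)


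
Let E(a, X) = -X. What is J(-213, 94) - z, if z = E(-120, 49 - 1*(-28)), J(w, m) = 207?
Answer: 284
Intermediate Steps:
z = -77 (z = -(49 - 1*(-28)) = -(49 + 28) = -1*77 = -77)
J(-213, 94) - z = 207 - 1*(-77) = 207 + 77 = 284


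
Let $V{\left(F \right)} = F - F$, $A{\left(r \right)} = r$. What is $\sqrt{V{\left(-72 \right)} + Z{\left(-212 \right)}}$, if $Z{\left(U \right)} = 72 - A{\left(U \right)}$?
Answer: $2 \sqrt{71} \approx 16.852$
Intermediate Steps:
$V{\left(F \right)} = 0$
$Z{\left(U \right)} = 72 - U$
$\sqrt{V{\left(-72 \right)} + Z{\left(-212 \right)}} = \sqrt{0 + \left(72 - -212\right)} = \sqrt{0 + \left(72 + 212\right)} = \sqrt{0 + 284} = \sqrt{284} = 2 \sqrt{71}$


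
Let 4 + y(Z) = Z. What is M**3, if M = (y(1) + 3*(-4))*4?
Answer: -216000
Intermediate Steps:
y(Z) = -4 + Z
M = -60 (M = ((-4 + 1) + 3*(-4))*4 = (-3 - 12)*4 = -15*4 = -60)
M**3 = (-60)**3 = -216000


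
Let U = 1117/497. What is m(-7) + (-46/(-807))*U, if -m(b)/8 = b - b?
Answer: 51382/401079 ≈ 0.12811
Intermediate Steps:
U = 1117/497 (U = 1117*(1/497) = 1117/497 ≈ 2.2475)
m(b) = 0 (m(b) = -8*(b - b) = -8*0 = 0)
m(-7) + (-46/(-807))*U = 0 - 46/(-807)*(1117/497) = 0 - 46*(-1/807)*(1117/497) = 0 + (46/807)*(1117/497) = 0 + 51382/401079 = 51382/401079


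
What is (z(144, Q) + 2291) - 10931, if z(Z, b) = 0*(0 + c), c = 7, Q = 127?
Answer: -8640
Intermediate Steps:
z(Z, b) = 0 (z(Z, b) = 0*(0 + 7) = 0*7 = 0)
(z(144, Q) + 2291) - 10931 = (0 + 2291) - 10931 = 2291 - 10931 = -8640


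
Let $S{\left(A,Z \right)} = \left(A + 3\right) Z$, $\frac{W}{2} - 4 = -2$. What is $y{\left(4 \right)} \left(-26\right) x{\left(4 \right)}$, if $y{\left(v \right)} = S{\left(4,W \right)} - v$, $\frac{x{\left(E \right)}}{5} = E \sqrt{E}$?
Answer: $-24960$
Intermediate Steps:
$W = 4$ ($W = 8 + 2 \left(-2\right) = 8 - 4 = 4$)
$x{\left(E \right)} = 5 E^{\frac{3}{2}}$ ($x{\left(E \right)} = 5 E \sqrt{E} = 5 E^{\frac{3}{2}}$)
$S{\left(A,Z \right)} = Z \left(3 + A\right)$ ($S{\left(A,Z \right)} = \left(3 + A\right) Z = Z \left(3 + A\right)$)
$y{\left(v \right)} = 28 - v$ ($y{\left(v \right)} = 4 \left(3 + 4\right) - v = 4 \cdot 7 - v = 28 - v$)
$y{\left(4 \right)} \left(-26\right) x{\left(4 \right)} = \left(28 - 4\right) \left(-26\right) 5 \cdot 4^{\frac{3}{2}} = \left(28 - 4\right) \left(-26\right) 5 \cdot 8 = 24 \left(-26\right) 40 = \left(-624\right) 40 = -24960$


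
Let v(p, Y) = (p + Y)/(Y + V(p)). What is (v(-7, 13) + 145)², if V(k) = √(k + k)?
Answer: (-3281531*I + 548390*√14)/(-155*I + 26*√14) ≈ 21149.0 - 35.681*I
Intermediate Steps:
V(k) = √2*√k (V(k) = √(2*k) = √2*√k)
v(p, Y) = (Y + p)/(Y + √2*√p) (v(p, Y) = (p + Y)/(Y + √2*√p) = (Y + p)/(Y + √2*√p))
(v(-7, 13) + 145)² = ((13 - 7)/(13 + √2*√(-7)) + 145)² = (6/(13 + √2*(I*√7)) + 145)² = (6/(13 + I*√14) + 145)² = (145 + 6/(13 + I*√14))²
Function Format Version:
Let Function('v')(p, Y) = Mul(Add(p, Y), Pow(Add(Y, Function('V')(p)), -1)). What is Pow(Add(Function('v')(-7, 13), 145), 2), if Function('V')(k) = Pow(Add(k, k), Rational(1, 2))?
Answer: Mul(Pow(Add(Mul(-155, I), Mul(26, Pow(14, Rational(1, 2)))), -1), Add(Mul(-3281531, I), Mul(548390, Pow(14, Rational(1, 2))))) ≈ Add(21149., Mul(-35.681, I))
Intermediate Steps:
Function('V')(k) = Mul(Pow(2, Rational(1, 2)), Pow(k, Rational(1, 2))) (Function('V')(k) = Pow(Mul(2, k), Rational(1, 2)) = Mul(Pow(2, Rational(1, 2)), Pow(k, Rational(1, 2))))
Function('v')(p, Y) = Mul(Pow(Add(Y, Mul(Pow(2, Rational(1, 2)), Pow(p, Rational(1, 2)))), -1), Add(Y, p)) (Function('v')(p, Y) = Mul(Add(p, Y), Pow(Add(Y, Mul(Pow(2, Rational(1, 2)), Pow(p, Rational(1, 2)))), -1)) = Mul(Add(Y, p), Pow(Add(Y, Mul(Pow(2, Rational(1, 2)), Pow(p, Rational(1, 2)))), -1)) = Mul(Pow(Add(Y, Mul(Pow(2, Rational(1, 2)), Pow(p, Rational(1, 2)))), -1), Add(Y, p)))
Pow(Add(Function('v')(-7, 13), 145), 2) = Pow(Add(Mul(Pow(Add(13, Mul(Pow(2, Rational(1, 2)), Pow(-7, Rational(1, 2)))), -1), Add(13, -7)), 145), 2) = Pow(Add(Mul(Pow(Add(13, Mul(Pow(2, Rational(1, 2)), Mul(I, Pow(7, Rational(1, 2))))), -1), 6), 145), 2) = Pow(Add(Mul(Pow(Add(13, Mul(I, Pow(14, Rational(1, 2)))), -1), 6), 145), 2) = Pow(Add(Mul(6, Pow(Add(13, Mul(I, Pow(14, Rational(1, 2)))), -1)), 145), 2) = Pow(Add(145, Mul(6, Pow(Add(13, Mul(I, Pow(14, Rational(1, 2)))), -1))), 2)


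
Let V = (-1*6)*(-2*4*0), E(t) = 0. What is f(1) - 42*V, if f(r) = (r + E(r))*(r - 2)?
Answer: -1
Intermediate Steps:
V = 0 (V = -(-48)*0 = -6*0 = 0)
f(r) = r*(-2 + r) (f(r) = (r + 0)*(r - 2) = r*(-2 + r))
f(1) - 42*V = 1*(-2 + 1) - 42*0 = 1*(-1) + 0 = -1 + 0 = -1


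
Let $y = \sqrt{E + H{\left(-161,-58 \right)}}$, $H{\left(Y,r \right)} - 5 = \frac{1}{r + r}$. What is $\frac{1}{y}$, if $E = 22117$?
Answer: $\frac{2 \sqrt{74418379}}{2566151} \approx 0.0067234$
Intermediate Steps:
$H{\left(Y,r \right)} = 5 + \frac{1}{2 r}$ ($H{\left(Y,r \right)} = 5 + \frac{1}{r + r} = 5 + \frac{1}{2 r}$)
$y = \frac{\sqrt{74418379}}{58}$ ($y = \sqrt{22117 + \left(5 + \frac{1}{2 \left(-58\right)}\right)} = \sqrt{22117 + \left(5 + \frac{1}{2} \left(- \frac{1}{58}\right)\right)} = \sqrt{22117 + \left(5 - \frac{1}{116}\right)} = \sqrt{22117 + \frac{579}{116}} = \sqrt{\frac{2566151}{116}} = \frac{\sqrt{74418379}}{58} \approx 148.73$)
$\frac{1}{y} = \frac{1}{\frac{1}{58} \sqrt{74418379}} = \frac{2 \sqrt{74418379}}{2566151}$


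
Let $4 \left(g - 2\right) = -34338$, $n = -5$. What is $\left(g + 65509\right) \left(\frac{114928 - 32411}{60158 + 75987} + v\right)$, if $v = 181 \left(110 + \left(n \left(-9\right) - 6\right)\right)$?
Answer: $\frac{209021414642883}{136145} \approx 1.5353 \cdot 10^{9}$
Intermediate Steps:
$g = - \frac{17165}{2}$ ($g = 2 + \frac{1}{4} \left(-34338\right) = 2 - \frac{17169}{2} = - \frac{17165}{2} \approx -8582.5$)
$v = 26969$ ($v = 181 \left(110 - -39\right) = 181 \left(110 + \left(45 - 6\right)\right) = 181 \left(110 + 39\right) = 181 \cdot 149 = 26969$)
$\left(g + 65509\right) \left(\frac{114928 - 32411}{60158 + 75987} + v\right) = \left(- \frac{17165}{2} + 65509\right) \left(\frac{114928 - 32411}{60158 + 75987} + 26969\right) = \frac{113853 \left(\frac{82517}{136145} + 26969\right)}{2} = \frac{113853}{2} \cdot \frac{3671777022}{136145} = \frac{209021414642883}{136145}$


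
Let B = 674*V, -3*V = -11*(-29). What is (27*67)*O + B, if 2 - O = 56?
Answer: -508064/3 ≈ -1.6935e+5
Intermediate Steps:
O = -54 (O = 2 - 1*56 = 2 - 56 = -54)
V = -319/3 (V = -(-11)*(-29)/3 = -⅓*319 = -319/3 ≈ -106.33)
B = -215006/3 (B = 674*(-319/3) = -215006/3 ≈ -71669.)
(27*67)*O + B = (27*67)*(-54) - 215006/3 = 1809*(-54) - 215006/3 = -97686 - 215006/3 = -508064/3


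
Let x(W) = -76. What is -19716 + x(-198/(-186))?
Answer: -19792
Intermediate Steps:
-19716 + x(-198/(-186)) = -19716 - 76 = -19792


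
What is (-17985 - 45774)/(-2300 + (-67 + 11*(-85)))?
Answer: 63759/3302 ≈ 19.309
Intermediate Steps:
(-17985 - 45774)/(-2300 + (-67 + 11*(-85))) = -63759/(-2300 + (-67 - 935)) = -63759/(-2300 - 1002) = -63759/(-3302) = -63759*(-1/3302) = 63759/3302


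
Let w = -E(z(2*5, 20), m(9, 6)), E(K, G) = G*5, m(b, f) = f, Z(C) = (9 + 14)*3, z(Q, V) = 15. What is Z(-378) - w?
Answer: 99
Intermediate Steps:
Z(C) = 69 (Z(C) = 23*3 = 69)
E(K, G) = 5*G
w = -30 (w = -5*6 = -1*30 = -30)
Z(-378) - w = 69 - 1*(-30) = 69 + 30 = 99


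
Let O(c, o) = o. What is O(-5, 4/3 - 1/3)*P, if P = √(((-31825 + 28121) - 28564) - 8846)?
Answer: I*√41114 ≈ 202.77*I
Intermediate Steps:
P = I*√41114 (P = √((-3704 - 28564) - 8846) = √(-32268 - 8846) = √(-41114) = I*√41114 ≈ 202.77*I)
O(-5, 4/3 - 1/3)*P = (4/3 - 1/3)*(I*√41114) = (4*(⅓) - 1*⅓)*(I*√41114) = (4/3 - ⅓)*(I*√41114) = 1*(I*√41114) = I*√41114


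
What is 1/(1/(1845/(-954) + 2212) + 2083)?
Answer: 234267/487978267 ≈ 0.00048008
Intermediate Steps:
1/(1/(1845/(-954) + 2212) + 2083) = 1/(1/(1845*(-1/954) + 2212) + 2083) = 1/(1/(-205/106 + 2212) + 2083) = 1/(1/(234267/106) + 2083) = 1/(106/234267 + 2083) = 1/(487978267/234267) = 234267/487978267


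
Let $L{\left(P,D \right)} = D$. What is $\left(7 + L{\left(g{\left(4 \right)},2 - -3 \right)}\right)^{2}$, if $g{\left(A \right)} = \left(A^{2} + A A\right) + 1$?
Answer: $144$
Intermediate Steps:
$g{\left(A \right)} = 1 + 2 A^{2}$ ($g{\left(A \right)} = \left(A^{2} + A^{2}\right) + 1 = 2 A^{2} + 1 = 1 + 2 A^{2}$)
$\left(7 + L{\left(g{\left(4 \right)},2 - -3 \right)}\right)^{2} = \left(7 + \left(2 - -3\right)\right)^{2} = \left(7 + \left(2 + 3\right)\right)^{2} = \left(7 + 5\right)^{2} = 12^{2} = 144$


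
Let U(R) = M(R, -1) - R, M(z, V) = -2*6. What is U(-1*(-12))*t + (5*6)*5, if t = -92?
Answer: 2358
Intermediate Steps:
M(z, V) = -12
U(R) = -12 - R
U(-1*(-12))*t + (5*6)*5 = (-12 - (-1)*(-12))*(-92) + (5*6)*5 = (-12 - 1*12)*(-92) + 30*5 = (-12 - 12)*(-92) + 150 = -24*(-92) + 150 = 2208 + 150 = 2358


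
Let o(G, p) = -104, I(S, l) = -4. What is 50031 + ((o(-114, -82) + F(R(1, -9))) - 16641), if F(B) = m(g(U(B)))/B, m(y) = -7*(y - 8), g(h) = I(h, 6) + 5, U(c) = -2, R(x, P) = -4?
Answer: 133095/4 ≈ 33274.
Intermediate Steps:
g(h) = 1 (g(h) = -4 + 5 = 1)
m(y) = 56 - 7*y (m(y) = -7*(-8 + y) = 56 - 7*y)
F(B) = 49/B (F(B) = (56 - 7*1)/B = (56 - 7)/B = 49/B)
50031 + ((o(-114, -82) + F(R(1, -9))) - 16641) = 50031 + ((-104 + 49/(-4)) - 16641) = 50031 + ((-104 + 49*(-¼)) - 16641) = 50031 + ((-104 - 49/4) - 16641) = 50031 + (-465/4 - 16641) = 50031 - 67029/4 = 133095/4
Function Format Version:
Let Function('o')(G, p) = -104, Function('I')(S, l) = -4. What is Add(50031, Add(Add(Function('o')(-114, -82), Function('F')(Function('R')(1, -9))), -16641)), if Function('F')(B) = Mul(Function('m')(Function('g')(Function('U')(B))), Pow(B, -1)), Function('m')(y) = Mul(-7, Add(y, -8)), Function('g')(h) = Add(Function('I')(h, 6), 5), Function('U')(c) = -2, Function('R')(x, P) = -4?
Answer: Rational(133095, 4) ≈ 33274.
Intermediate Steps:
Function('g')(h) = 1 (Function('g')(h) = Add(-4, 5) = 1)
Function('m')(y) = Add(56, Mul(-7, y)) (Function('m')(y) = Mul(-7, Add(-8, y)) = Add(56, Mul(-7, y)))
Function('F')(B) = Mul(49, Pow(B, -1)) (Function('F')(B) = Mul(Add(56, Mul(-7, 1)), Pow(B, -1)) = Mul(Add(56, -7), Pow(B, -1)) = Mul(49, Pow(B, -1)))
Add(50031, Add(Add(Function('o')(-114, -82), Function('F')(Function('R')(1, -9))), -16641)) = Add(50031, Add(Add(-104, Mul(49, Pow(-4, -1))), -16641)) = Add(50031, Add(Add(-104, Mul(49, Rational(-1, 4))), -16641)) = Add(50031, Add(Add(-104, Rational(-49, 4)), -16641)) = Add(50031, Add(Rational(-465, 4), -16641)) = Add(50031, Rational(-67029, 4)) = Rational(133095, 4)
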